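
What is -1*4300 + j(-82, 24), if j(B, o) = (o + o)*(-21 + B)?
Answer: -9244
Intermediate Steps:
j(B, o) = 2*o*(-21 + B) (j(B, o) = (2*o)*(-21 + B) = 2*o*(-21 + B))
-1*4300 + j(-82, 24) = -1*4300 + 2*24*(-21 - 82) = -4300 + 2*24*(-103) = -4300 - 4944 = -9244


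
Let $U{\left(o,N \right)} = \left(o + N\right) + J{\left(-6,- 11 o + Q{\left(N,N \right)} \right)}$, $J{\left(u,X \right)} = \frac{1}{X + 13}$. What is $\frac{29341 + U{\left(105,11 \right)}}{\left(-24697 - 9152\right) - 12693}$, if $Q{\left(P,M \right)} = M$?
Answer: $- \frac{16657933}{26319501} \approx -0.63291$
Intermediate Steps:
$J{\left(u,X \right)} = \frac{1}{13 + X}$
$U{\left(o,N \right)} = N + o + \frac{1}{13 + N - 11 o}$ ($U{\left(o,N \right)} = \left(o + N\right) + \frac{1}{13 + \left(- 11 o + N\right)} = \left(N + o\right) + \frac{1}{13 + \left(N - 11 o\right)} = \left(N + o\right) + \frac{1}{13 + N - 11 o} = N + o + \frac{1}{13 + N - 11 o}$)
$\frac{29341 + U{\left(105,11 \right)}}{\left(-24697 - 9152\right) - 12693} = \frac{29341 + \frac{1 + \left(11 + 105\right) \left(13 + 11 - 1155\right)}{13 + 11 - 1155}}{\left(-24697 - 9152\right) - 12693} = \frac{29341 + \frac{1 + 116 \left(13 + 11 - 1155\right)}{13 + 11 - 1155}}{-33849 - 12693} = \frac{29341 + \frac{1 + 116 \left(-1131\right)}{-1131}}{-46542} = \left(29341 - \frac{1 - 131196}{1131}\right) \left(- \frac{1}{46542}\right) = \left(29341 - - \frac{131195}{1131}\right) \left(- \frac{1}{46542}\right) = \left(29341 + \frac{131195}{1131}\right) \left(- \frac{1}{46542}\right) = \frac{33315866}{1131} \left(- \frac{1}{46542}\right) = - \frac{16657933}{26319501}$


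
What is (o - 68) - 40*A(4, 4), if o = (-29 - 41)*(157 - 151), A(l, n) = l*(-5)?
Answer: 312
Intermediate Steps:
A(l, n) = -5*l
o = -420 (o = -70*6 = -420)
(o - 68) - 40*A(4, 4) = (-420 - 68) - (-200)*4 = -488 - 40*(-20) = -488 + 800 = 312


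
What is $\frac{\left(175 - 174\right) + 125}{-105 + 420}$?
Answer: $\frac{2}{5} \approx 0.4$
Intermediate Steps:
$\frac{\left(175 - 174\right) + 125}{-105 + 420} = \frac{\left(175 - 174\right) + 125}{315} = \left(1 + 125\right) \frac{1}{315} = 126 \cdot \frac{1}{315} = \frac{2}{5}$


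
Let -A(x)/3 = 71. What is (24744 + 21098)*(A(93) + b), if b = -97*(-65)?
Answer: 279269464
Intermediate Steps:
A(x) = -213 (A(x) = -3*71 = -213)
b = 6305
(24744 + 21098)*(A(93) + b) = (24744 + 21098)*(-213 + 6305) = 45842*6092 = 279269464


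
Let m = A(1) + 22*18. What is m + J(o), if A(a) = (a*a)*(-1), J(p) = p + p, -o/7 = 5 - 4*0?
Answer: 325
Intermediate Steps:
o = -35 (o = -7*(5 - 4*0) = -7*(5 + 0) = -7*5 = -35)
J(p) = 2*p
A(a) = -a² (A(a) = a²*(-1) = -a²)
m = 395 (m = -1*1² + 22*18 = -1*1 + 396 = -1 + 396 = 395)
m + J(o) = 395 + 2*(-35) = 395 - 70 = 325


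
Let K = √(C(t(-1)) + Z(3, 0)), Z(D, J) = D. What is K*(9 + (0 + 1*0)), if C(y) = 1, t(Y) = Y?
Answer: 18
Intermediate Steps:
K = 2 (K = √(1 + 3) = √4 = 2)
K*(9 + (0 + 1*0)) = 2*(9 + (0 + 1*0)) = 2*(9 + (0 + 0)) = 2*(9 + 0) = 2*9 = 18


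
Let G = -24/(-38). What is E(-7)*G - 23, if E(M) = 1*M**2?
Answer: 151/19 ≈ 7.9474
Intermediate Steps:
G = 12/19 (G = -24*(-1/38) = 12/19 ≈ 0.63158)
E(M) = M**2
E(-7)*G - 23 = (-7)**2*(12/19) - 23 = 49*(12/19) - 23 = 588/19 - 23 = 151/19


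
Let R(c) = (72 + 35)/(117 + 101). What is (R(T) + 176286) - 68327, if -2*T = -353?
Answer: 23535169/218 ≈ 1.0796e+5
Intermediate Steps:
T = 353/2 (T = -½*(-353) = 353/2 ≈ 176.50)
R(c) = 107/218
(R(T) + 176286) - 68327 = (107/218 + 176286) - 68327 = 38430455/218 - 68327 = 23535169/218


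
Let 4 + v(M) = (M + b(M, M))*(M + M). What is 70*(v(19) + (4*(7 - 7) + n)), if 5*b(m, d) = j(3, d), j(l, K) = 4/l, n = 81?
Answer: 169918/3 ≈ 56639.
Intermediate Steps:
b(m, d) = 4/15 (b(m, d) = (4/3)/5 = (4*(⅓))/5 = (⅕)*(4/3) = 4/15)
v(M) = -4 + 2*M*(4/15 + M) (v(M) = -4 + (M + 4/15)*(M + M) = -4 + (4/15 + M)*(2*M) = -4 + 2*M*(4/15 + M))
70*(v(19) + (4*(7 - 7) + n)) = 70*((-4 + 2*19² + (8/15)*19) + (4*(7 - 7) + 81)) = 70*((-4 + 2*361 + 152/15) + (4*0 + 81)) = 70*((-4 + 722 + 152/15) + (0 + 81)) = 70*(10922/15 + 81) = 70*(12137/15) = 169918/3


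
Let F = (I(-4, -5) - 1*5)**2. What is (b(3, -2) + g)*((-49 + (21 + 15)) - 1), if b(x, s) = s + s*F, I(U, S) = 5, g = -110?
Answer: 1568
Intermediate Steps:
F = 0 (F = (5 - 1*5)**2 = (5 - 5)**2 = 0**2 = 0)
b(x, s) = s (b(x, s) = s + s*0 = s + 0 = s)
(b(3, -2) + g)*((-49 + (21 + 15)) - 1) = (-2 - 110)*((-49 + (21 + 15)) - 1) = -112*((-49 + 36) - 1) = -112*(-13 - 1) = -112*(-14) = 1568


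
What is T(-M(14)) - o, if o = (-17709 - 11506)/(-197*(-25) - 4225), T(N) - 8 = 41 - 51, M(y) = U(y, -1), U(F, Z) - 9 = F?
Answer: 5563/140 ≈ 39.736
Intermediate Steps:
U(F, Z) = 9 + F
M(y) = 9 + y
T(N) = -2 (T(N) = 8 + (41 - 51) = 8 - 10 = -2)
o = -5843/140 (o = -29215/(4925 - 4225) = -29215/700 = -29215*1/700 = -5843/140 ≈ -41.736)
T(-M(14)) - o = -2 - 1*(-5843/140) = -2 + 5843/140 = 5563/140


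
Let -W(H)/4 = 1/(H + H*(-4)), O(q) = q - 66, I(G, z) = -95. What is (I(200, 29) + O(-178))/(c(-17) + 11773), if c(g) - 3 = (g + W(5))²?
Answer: -76275/2712601 ≈ -0.028119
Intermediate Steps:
O(q) = -66 + q
W(H) = 4/(3*H) (W(H) = -4/(H + H*(-4)) = -4/(H - 4*H) = -4*(-1/(3*H)) = -(-4)/(3*H) = 4/(3*H))
c(g) = 3 + (4/15 + g)² (c(g) = 3 + (g + (4/3)/5)² = 3 + (g + (4/3)*(⅕))² = 3 + (g + 4/15)² = 3 + (4/15 + g)²)
(I(200, 29) + O(-178))/(c(-17) + 11773) = (-95 + (-66 - 178))/((3 + (4 + 15*(-17))²/225) + 11773) = (-95 - 244)/((3 + (4 - 255)²/225) + 11773) = -339/((3 + (1/225)*(-251)²) + 11773) = -339/((3 + (1/225)*63001) + 11773) = -339/((3 + 63001/225) + 11773) = -339/(63676/225 + 11773) = -339/2712601/225 = -339*225/2712601 = -76275/2712601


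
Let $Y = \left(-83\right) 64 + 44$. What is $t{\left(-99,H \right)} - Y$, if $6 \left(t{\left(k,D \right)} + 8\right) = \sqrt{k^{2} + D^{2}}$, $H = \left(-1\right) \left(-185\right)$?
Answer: $5260 + \frac{\sqrt{44026}}{6} \approx 5295.0$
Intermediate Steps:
$H = 185$
$Y = -5268$ ($Y = -5312 + 44 = -5268$)
$t{\left(k,D \right)} = -8 + \frac{\sqrt{D^{2} + k^{2}}}{6}$ ($t{\left(k,D \right)} = -8 + \frac{\sqrt{k^{2} + D^{2}}}{6} = -8 + \frac{\sqrt{D^{2} + k^{2}}}{6}$)
$t{\left(-99,H \right)} - Y = \left(-8 + \frac{\sqrt{185^{2} + \left(-99\right)^{2}}}{6}\right) - -5268 = \left(-8 + \frac{\sqrt{34225 + 9801}}{6}\right) + 5268 = \left(-8 + \frac{\sqrt{44026}}{6}\right) + 5268 = 5260 + \frac{\sqrt{44026}}{6}$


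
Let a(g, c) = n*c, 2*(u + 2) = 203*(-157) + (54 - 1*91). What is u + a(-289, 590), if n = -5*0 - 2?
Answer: -17136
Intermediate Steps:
n = -2 (n = 0 - 2 = -2)
u = -15956 (u = -2 + (203*(-157) + (54 - 1*91))/2 = -2 + (-31871 + (54 - 91))/2 = -2 + (-31871 - 37)/2 = -2 + (½)*(-31908) = -2 - 15954 = -15956)
a(g, c) = -2*c
u + a(-289, 590) = -15956 - 2*590 = -15956 - 1180 = -17136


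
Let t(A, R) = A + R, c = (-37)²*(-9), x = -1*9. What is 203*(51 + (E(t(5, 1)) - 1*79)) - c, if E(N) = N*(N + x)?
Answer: 2983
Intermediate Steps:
x = -9
c = -12321 (c = 1369*(-9) = -12321)
E(N) = N*(-9 + N) (E(N) = N*(N - 9) = N*(-9 + N))
203*(51 + (E(t(5, 1)) - 1*79)) - c = 203*(51 + ((5 + 1)*(-9 + (5 + 1)) - 1*79)) - 1*(-12321) = 203*(51 + (6*(-9 + 6) - 79)) + 12321 = 203*(51 + (6*(-3) - 79)) + 12321 = 203*(51 + (-18 - 79)) + 12321 = 203*(51 - 97) + 12321 = 203*(-46) + 12321 = -9338 + 12321 = 2983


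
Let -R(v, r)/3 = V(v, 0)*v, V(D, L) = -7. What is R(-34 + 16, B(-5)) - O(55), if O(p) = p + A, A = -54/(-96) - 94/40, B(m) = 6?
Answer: -34497/80 ≈ -431.21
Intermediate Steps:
A = -143/80 (A = -54*(-1/96) - 94*1/40 = 9/16 - 47/20 = -143/80 ≈ -1.7875)
O(p) = -143/80 + p (O(p) = p - 143/80 = -143/80 + p)
R(v, r) = 21*v (R(v, r) = -(-21)*v = 21*v)
R(-34 + 16, B(-5)) - O(55) = 21*(-34 + 16) - (-143/80 + 55) = 21*(-18) - 1*4257/80 = -378 - 4257/80 = -34497/80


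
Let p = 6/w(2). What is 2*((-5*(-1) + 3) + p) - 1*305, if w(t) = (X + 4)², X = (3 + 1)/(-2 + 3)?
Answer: -4621/16 ≈ -288.81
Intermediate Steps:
X = 4 (X = 4/1 = 4*1 = 4)
w(t) = 64 (w(t) = (4 + 4)² = 8² = 64)
p = 3/32 (p = 6/64 = 6*(1/64) = 3/32 ≈ 0.093750)
2*((-5*(-1) + 3) + p) - 1*305 = 2*((-5*(-1) + 3) + 3/32) - 1*305 = 2*((5 + 3) + 3/32) - 305 = 2*(8 + 3/32) - 305 = 2*(259/32) - 305 = 259/16 - 305 = -4621/16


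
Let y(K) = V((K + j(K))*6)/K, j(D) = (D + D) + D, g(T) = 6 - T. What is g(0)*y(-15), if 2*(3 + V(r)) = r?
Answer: 366/5 ≈ 73.200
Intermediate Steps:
j(D) = 3*D (j(D) = 2*D + D = 3*D)
V(r) = -3 + r/2
y(K) = (-3 + 12*K)/K (y(K) = (-3 + ((K + 3*K)*6)/2)/K = (-3 + ((4*K)*6)/2)/K = (-3 + (24*K)/2)/K = (-3 + 12*K)/K)
g(0)*y(-15) = (6 - 1*0)*(12 - 3/(-15)) = (6 + 0)*(12 - 3*(-1/15)) = 6*(12 + 1/5) = 6*(61/5) = 366/5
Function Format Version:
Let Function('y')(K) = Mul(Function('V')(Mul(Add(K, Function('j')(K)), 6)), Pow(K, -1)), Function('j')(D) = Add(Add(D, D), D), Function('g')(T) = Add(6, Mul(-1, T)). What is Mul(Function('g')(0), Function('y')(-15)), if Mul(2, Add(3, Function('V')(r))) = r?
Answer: Rational(366, 5) ≈ 73.200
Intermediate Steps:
Function('j')(D) = Mul(3, D) (Function('j')(D) = Add(Mul(2, D), D) = Mul(3, D))
Function('V')(r) = Add(-3, Mul(Rational(1, 2), r))
Function('y')(K) = Mul(Pow(K, -1), Add(-3, Mul(12, K))) (Function('y')(K) = Mul(Add(-3, Mul(Rational(1, 2), Mul(Add(K, Mul(3, K)), 6))), Pow(K, -1)) = Mul(Add(-3, Mul(Rational(1, 2), Mul(Mul(4, K), 6))), Pow(K, -1)) = Mul(Add(-3, Mul(Rational(1, 2), Mul(24, K))), Pow(K, -1)) = Mul(Add(-3, Mul(12, K)), Pow(K, -1)) = Mul(Pow(K, -1), Add(-3, Mul(12, K))))
Mul(Function('g')(0), Function('y')(-15)) = Mul(Add(6, Mul(-1, 0)), Add(12, Mul(-3, Pow(-15, -1)))) = Mul(Add(6, 0), Add(12, Mul(-3, Rational(-1, 15)))) = Mul(6, Add(12, Rational(1, 5))) = Mul(6, Rational(61, 5)) = Rational(366, 5)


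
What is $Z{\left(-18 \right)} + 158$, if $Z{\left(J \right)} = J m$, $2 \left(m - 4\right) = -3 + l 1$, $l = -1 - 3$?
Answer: $149$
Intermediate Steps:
$l = -4$
$m = \frac{1}{2}$ ($m = 4 + \frac{-3 - 4}{2} = 4 + \frac{1}{2} \left(-7\right) = 4 - \frac{7}{2} = \frac{1}{2} \approx 0.5$)
$Z{\left(J \right)} = \frac{J}{2}$ ($Z{\left(J \right)} = J \frac{1}{2} = \frac{J}{2}$)
$Z{\left(-18 \right)} + 158 = \frac{1}{2} \left(-18\right) + 158 = -9 + 158 = 149$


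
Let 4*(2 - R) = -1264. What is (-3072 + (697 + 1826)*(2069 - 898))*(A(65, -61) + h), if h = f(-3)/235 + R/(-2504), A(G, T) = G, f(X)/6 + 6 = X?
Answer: 56132899954047/294220 ≈ 1.9079e+8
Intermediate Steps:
R = 318 (R = 2 - ¼*(-1264) = 2 + 316 = 318)
f(X) = -36 + 6*X
h = -104973/294220 (h = (-36 + 6*(-3))/235 + 318/(-2504) = (-36 - 18)*(1/235) + 318*(-1/2504) = -54*1/235 - 159/1252 = -54/235 - 159/1252 = -104973/294220 ≈ -0.35678)
(-3072 + (697 + 1826)*(2069 - 898))*(A(65, -61) + h) = (-3072 + (697 + 1826)*(2069 - 898))*(65 - 104973/294220) = (-3072 + 2523*1171)*(19019327/294220) = (-3072 + 2954433)*(19019327/294220) = 2951361*(19019327/294220) = 56132899954047/294220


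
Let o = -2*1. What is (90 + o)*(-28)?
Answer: -2464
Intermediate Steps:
o = -2
(90 + o)*(-28) = (90 - 2)*(-28) = 88*(-28) = -2464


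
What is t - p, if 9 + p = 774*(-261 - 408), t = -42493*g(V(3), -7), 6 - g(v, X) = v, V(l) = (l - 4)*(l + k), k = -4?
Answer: 305350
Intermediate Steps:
V(l) = (-4 + l)**2 (V(l) = (l - 4)*(l - 4) = (-4 + l)*(-4 + l) = (-4 + l)**2)
g(v, X) = 6 - v
t = -212465 (t = -42493*(6 - (16 + 3**2 - 8*3)) = -42493*(6 - (16 + 9 - 24)) = -42493*(6 - 1*1) = -42493*(6 - 1) = -42493*5 = -212465)
p = -517815 (p = -9 + 774*(-261 - 408) = -9 + 774*(-669) = -9 - 517806 = -517815)
t - p = -212465 - 1*(-517815) = -212465 + 517815 = 305350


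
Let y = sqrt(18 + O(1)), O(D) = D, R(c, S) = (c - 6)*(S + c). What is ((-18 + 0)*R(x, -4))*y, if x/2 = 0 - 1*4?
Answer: -3024*sqrt(19) ≈ -13181.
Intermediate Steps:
x = -8 (x = 2*(0 - 1*4) = 2*(0 - 4) = 2*(-4) = -8)
R(c, S) = (-6 + c)*(S + c)
y = sqrt(19) (y = sqrt(18 + 1) = sqrt(19) ≈ 4.3589)
((-18 + 0)*R(x, -4))*y = ((-18 + 0)*((-8)**2 - 6*(-4) - 6*(-8) - 4*(-8)))*sqrt(19) = (-18*(64 + 24 + 48 + 32))*sqrt(19) = (-18*168)*sqrt(19) = -3024*sqrt(19)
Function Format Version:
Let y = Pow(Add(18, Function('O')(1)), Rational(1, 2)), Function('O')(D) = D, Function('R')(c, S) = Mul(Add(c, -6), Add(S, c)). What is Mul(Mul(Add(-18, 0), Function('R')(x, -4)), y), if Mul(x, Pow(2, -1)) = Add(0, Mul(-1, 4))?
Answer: Mul(-3024, Pow(19, Rational(1, 2))) ≈ -13181.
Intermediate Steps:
x = -8 (x = Mul(2, Add(0, Mul(-1, 4))) = Mul(2, Add(0, -4)) = Mul(2, -4) = -8)
Function('R')(c, S) = Mul(Add(-6, c), Add(S, c))
y = Pow(19, Rational(1, 2)) (y = Pow(Add(18, 1), Rational(1, 2)) = Pow(19, Rational(1, 2)) ≈ 4.3589)
Mul(Mul(Add(-18, 0), Function('R')(x, -4)), y) = Mul(Mul(Add(-18, 0), Add(Pow(-8, 2), Mul(-6, -4), Mul(-6, -8), Mul(-4, -8))), Pow(19, Rational(1, 2))) = Mul(Mul(-18, Add(64, 24, 48, 32)), Pow(19, Rational(1, 2))) = Mul(Mul(-18, 168), Pow(19, Rational(1, 2))) = Mul(-3024, Pow(19, Rational(1, 2)))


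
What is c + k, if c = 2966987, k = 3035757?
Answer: 6002744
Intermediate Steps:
c + k = 2966987 + 3035757 = 6002744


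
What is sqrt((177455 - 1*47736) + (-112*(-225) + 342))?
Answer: sqrt(155261) ≈ 394.03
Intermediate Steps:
sqrt((177455 - 1*47736) + (-112*(-225) + 342)) = sqrt((177455 - 47736) + (25200 + 342)) = sqrt(129719 + 25542) = sqrt(155261)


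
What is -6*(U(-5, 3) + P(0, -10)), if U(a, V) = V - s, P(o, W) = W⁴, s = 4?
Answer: -59994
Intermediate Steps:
U(a, V) = -4 + V (U(a, V) = V - 1*4 = V - 4 = -4 + V)
-6*(U(-5, 3) + P(0, -10)) = -6*((-4 + 3) + (-10)⁴) = -6*(-1 + 10000) = -6*9999 = -59994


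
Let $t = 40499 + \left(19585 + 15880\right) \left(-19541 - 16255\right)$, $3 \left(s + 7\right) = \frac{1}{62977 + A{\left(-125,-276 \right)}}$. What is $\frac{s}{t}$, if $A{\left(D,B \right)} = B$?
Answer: $\frac{1316720}{238790107366023} \approx 5.5141 \cdot 10^{-9}$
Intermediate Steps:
$s = - \frac{1316720}{188103}$ ($s = -7 + \frac{1}{3 \left(62977 - 276\right)} = -7 + \frac{1}{3 \cdot 62701} = -7 + \frac{1}{3} \cdot \frac{1}{62701} = -7 + \frac{1}{188103} = - \frac{1316720}{188103} \approx -7.0$)
$t = -1269464641$ ($t = 40499 + 35465 \left(-35796\right) = 40499 - 1269505140 = -1269464641$)
$\frac{s}{t} = - \frac{1316720}{188103 \left(-1269464641\right)} = \left(- \frac{1316720}{188103}\right) \left(- \frac{1}{1269464641}\right) = \frac{1316720}{238790107366023}$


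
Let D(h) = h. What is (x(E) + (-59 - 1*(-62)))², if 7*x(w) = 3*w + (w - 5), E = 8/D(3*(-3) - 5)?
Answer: 9216/2401 ≈ 3.8384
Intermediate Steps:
E = -4/7 (E = 8/(3*(-3) - 5) = 8/(-9 - 5) = 8/(-14) = 8*(-1/14) = -4/7 ≈ -0.57143)
x(w) = -5/7 + 4*w/7 (x(w) = (3*w + (w - 5))/7 = (3*w + (-5 + w))/7 = (-5 + 4*w)/7 = -5/7 + 4*w/7)
(x(E) + (-59 - 1*(-62)))² = ((-5/7 + (4/7)*(-4/7)) + (-59 - 1*(-62)))² = ((-5/7 - 16/49) + (-59 + 62))² = (-51/49 + 3)² = (96/49)² = 9216/2401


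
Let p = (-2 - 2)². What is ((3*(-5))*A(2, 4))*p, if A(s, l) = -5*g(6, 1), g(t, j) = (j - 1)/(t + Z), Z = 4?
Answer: 0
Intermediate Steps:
g(t, j) = (-1 + j)/(4 + t) (g(t, j) = (j - 1)/(t + 4) = (-1 + j)/(4 + t))
p = 16 (p = (-4)² = 16)
A(s, l) = 0 (A(s, l) = -5*(-1 + 1)/(4 + 6) = -5*0/10 = -0/2 = -5*0 = 0)
((3*(-5))*A(2, 4))*p = ((3*(-5))*0)*16 = -15*0*16 = 0*16 = 0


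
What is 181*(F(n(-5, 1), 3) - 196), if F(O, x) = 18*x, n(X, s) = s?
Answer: -25702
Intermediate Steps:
181*(F(n(-5, 1), 3) - 196) = 181*(18*3 - 196) = 181*(54 - 196) = 181*(-142) = -25702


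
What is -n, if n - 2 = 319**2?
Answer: -101763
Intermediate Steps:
n = 101763 (n = 2 + 319**2 = 2 + 101761 = 101763)
-n = -1*101763 = -101763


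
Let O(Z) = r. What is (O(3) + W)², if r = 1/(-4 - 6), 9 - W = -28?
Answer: 136161/100 ≈ 1361.6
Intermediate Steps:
W = 37 (W = 9 - 1*(-28) = 9 + 28 = 37)
r = -⅒ (r = 1/(-10) = -⅒ ≈ -0.10000)
O(Z) = -⅒
(O(3) + W)² = (-⅒ + 37)² = (369/10)² = 136161/100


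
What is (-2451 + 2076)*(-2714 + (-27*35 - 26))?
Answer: 1381875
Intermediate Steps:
(-2451 + 2076)*(-2714 + (-27*35 - 26)) = -375*(-2714 + (-945 - 26)) = -375*(-2714 - 971) = -375*(-3685) = 1381875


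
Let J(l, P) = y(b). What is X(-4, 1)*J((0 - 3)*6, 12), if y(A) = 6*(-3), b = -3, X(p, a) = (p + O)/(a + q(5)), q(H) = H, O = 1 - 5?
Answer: 24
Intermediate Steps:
O = -4
X(p, a) = (-4 + p)/(5 + a) (X(p, a) = (p - 4)/(a + 5) = (-4 + p)/(5 + a))
y(A) = -18
J(l, P) = -18
X(-4, 1)*J((0 - 3)*6, 12) = ((-4 - 4)/(5 + 1))*(-18) = (-8/6)*(-18) = ((1/6)*(-8))*(-18) = -4/3*(-18) = 24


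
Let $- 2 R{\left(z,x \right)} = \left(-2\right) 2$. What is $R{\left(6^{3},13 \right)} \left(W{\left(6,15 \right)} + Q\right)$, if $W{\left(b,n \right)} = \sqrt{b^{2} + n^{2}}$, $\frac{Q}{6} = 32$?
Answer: $384 + 6 \sqrt{29} \approx 416.31$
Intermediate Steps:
$R{\left(z,x \right)} = 2$ ($R{\left(z,x \right)} = - \frac{\left(-2\right) 2}{2} = \left(- \frac{1}{2}\right) \left(-4\right) = 2$)
$Q = 192$ ($Q = 6 \cdot 32 = 192$)
$R{\left(6^{3},13 \right)} \left(W{\left(6,15 \right)} + Q\right) = 2 \left(\sqrt{6^{2} + 15^{2}} + 192\right) = 2 \left(\sqrt{36 + 225} + 192\right) = 2 \left(\sqrt{261} + 192\right) = 2 \left(3 \sqrt{29} + 192\right) = 2 \left(192 + 3 \sqrt{29}\right) = 384 + 6 \sqrt{29}$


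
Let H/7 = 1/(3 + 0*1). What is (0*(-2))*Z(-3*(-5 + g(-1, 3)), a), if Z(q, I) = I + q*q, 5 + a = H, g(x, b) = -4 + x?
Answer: 0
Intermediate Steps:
H = 7/3 (H = 7/(3 + 0*1) = 7/(3 + 0) = 7/3 ≈ 2.3333)
a = -8/3 (a = -5 + 7/3 = -8/3 ≈ -2.6667)
Z(q, I) = I + q²
(0*(-2))*Z(-3*(-5 + g(-1, 3)), a) = (0*(-2))*(-8/3 + (-3*(-5 + (-4 - 1)))²) = 0*(-8/3 + (-3*(-5 - 5))²) = 0*(-8/3 + (-3*(-10))²) = 0*(-8/3 + 30²) = 0*(-8/3 + 900) = 0*(2692/3) = 0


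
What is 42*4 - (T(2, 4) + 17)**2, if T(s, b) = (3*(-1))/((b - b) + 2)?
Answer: -289/4 ≈ -72.250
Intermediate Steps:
T(s, b) = -3/2 (T(s, b) = -3/(0 + 2) = -3/2)
42*4 - (T(2, 4) + 17)**2 = 42*4 - (-3/2 + 17)**2 = 168 - (31/2)**2 = 168 - 1*961/4 = 168 - 961/4 = -289/4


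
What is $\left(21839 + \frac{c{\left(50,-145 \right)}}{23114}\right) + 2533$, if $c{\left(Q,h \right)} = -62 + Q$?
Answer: $\frac{281667198}{11557} \approx 24372.0$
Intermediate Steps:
$\left(21839 + \frac{c{\left(50,-145 \right)}}{23114}\right) + 2533 = \left(21839 + \frac{-62 + 50}{23114}\right) + 2533 = \left(21839 - \frac{6}{11557}\right) + 2533 = \frac{252393317}{11557} + 2533 = \frac{281667198}{11557}$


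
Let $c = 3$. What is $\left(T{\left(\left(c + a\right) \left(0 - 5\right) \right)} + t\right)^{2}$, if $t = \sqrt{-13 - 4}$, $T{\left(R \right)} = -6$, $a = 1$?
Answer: $\left(6 - i \sqrt{17}\right)^{2} \approx 19.0 - 49.477 i$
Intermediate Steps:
$t = i \sqrt{17}$ ($t = \sqrt{-17} = i \sqrt{17} \approx 4.1231 i$)
$\left(T{\left(\left(c + a\right) \left(0 - 5\right) \right)} + t\right)^{2} = \left(-6 + i \sqrt{17}\right)^{2}$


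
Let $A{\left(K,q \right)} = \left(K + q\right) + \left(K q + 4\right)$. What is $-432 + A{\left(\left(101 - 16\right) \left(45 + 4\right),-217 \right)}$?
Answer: $-900285$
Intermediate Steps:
$A{\left(K,q \right)} = 4 + K + q + K q$ ($A{\left(K,q \right)} = \left(K + q\right) + \left(4 + K q\right) = 4 + K + q + K q$)
$-432 + A{\left(\left(101 - 16\right) \left(45 + 4\right),-217 \right)} = -432 + \left(4 + \left(101 - 16\right) \left(45 + 4\right) - 217 + \left(101 - 16\right) \left(45 + 4\right) \left(-217\right)\right) = -432 + \left(4 + 85 \cdot 49 - 217 + 85 \cdot 49 \left(-217\right)\right) = -432 + \left(4 + 4165 - 217 + 4165 \left(-217\right)\right) = -432 + \left(4 + 4165 - 217 - 903805\right) = -432 - 899853 = -900285$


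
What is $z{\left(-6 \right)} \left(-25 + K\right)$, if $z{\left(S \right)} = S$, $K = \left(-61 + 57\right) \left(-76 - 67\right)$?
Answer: $-3282$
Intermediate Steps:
$K = 572$ ($K = \left(-4\right) \left(-143\right) = 572$)
$z{\left(-6 \right)} \left(-25 + K\right) = - 6 \left(-25 + 572\right) = \left(-6\right) 547 = -3282$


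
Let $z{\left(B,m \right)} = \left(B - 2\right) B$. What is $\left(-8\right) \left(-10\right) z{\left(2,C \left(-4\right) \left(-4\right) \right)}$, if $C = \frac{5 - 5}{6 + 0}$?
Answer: $0$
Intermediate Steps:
$C = 0$ ($C = \frac{5 - 5}{6} = 0 \cdot \frac{1}{6} = 0$)
$z{\left(B,m \right)} = B \left(-2 + B\right)$ ($z{\left(B,m \right)} = \left(-2 + B\right) B = B \left(-2 + B\right)$)
$\left(-8\right) \left(-10\right) z{\left(2,C \left(-4\right) \left(-4\right) \right)} = \left(-8\right) \left(-10\right) 2 \left(-2 + 2\right) = 80 \cdot 2 \cdot 0 = 80 \cdot 0 = 0$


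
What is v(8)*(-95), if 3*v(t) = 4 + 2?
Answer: -190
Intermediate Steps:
v(t) = 2 (v(t) = (4 + 2)/3 = (⅓)*6 = 2)
v(8)*(-95) = 2*(-95) = -190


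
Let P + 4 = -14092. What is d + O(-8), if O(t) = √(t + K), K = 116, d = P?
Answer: -14096 + 6*√3 ≈ -14086.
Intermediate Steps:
P = -14096 (P = -4 - 14092 = -14096)
d = -14096
O(t) = √(116 + t) (O(t) = √(t + 116) = √(116 + t))
d + O(-8) = -14096 + √(116 - 8) = -14096 + √108 = -14096 + 6*√3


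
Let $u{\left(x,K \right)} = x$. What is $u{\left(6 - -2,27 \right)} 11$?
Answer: $88$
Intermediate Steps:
$u{\left(6 - -2,27 \right)} 11 = \left(6 - -2\right) 11 = \left(6 + 2\right) 11 = 8 \cdot 11 = 88$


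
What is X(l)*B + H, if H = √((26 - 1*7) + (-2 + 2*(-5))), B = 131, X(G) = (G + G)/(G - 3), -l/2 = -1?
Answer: -524 + √7 ≈ -521.35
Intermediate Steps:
l = 2 (l = -2*(-1) = 2)
X(G) = 2*G/(-3 + G) (X(G) = (2*G)/(-3 + G) = 2*G/(-3 + G))
H = √7 (H = √((26 - 7) + (-2 - 10)) = √(19 - 12) = √7 ≈ 2.6458)
X(l)*B + H = (2*2/(-3 + 2))*131 + √7 = (2*2/(-1))*131 + √7 = (2*2*(-1))*131 + √7 = -4*131 + √7 = -524 + √7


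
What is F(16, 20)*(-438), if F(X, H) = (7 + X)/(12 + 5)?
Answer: -10074/17 ≈ -592.59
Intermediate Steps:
F(X, H) = 7/17 + X/17 (F(X, H) = (7 + X)/17 = (7 + X)*(1/17) = 7/17 + X/17)
F(16, 20)*(-438) = (7/17 + (1/17)*16)*(-438) = (7/17 + 16/17)*(-438) = (23/17)*(-438) = -10074/17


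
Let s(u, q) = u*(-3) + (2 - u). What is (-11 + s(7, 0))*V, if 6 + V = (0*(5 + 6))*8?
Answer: 222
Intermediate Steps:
V = -6 (V = -6 + (0*(5 + 6))*8 = -6 + (0*11)*8 = -6 + 0*8 = -6 + 0 = -6)
s(u, q) = 2 - 4*u (s(u, q) = -3*u + (2 - u) = 2 - 4*u)
(-11 + s(7, 0))*V = (-11 + (2 - 4*7))*(-6) = (-11 + (2 - 28))*(-6) = (-11 - 26)*(-6) = -37*(-6) = 222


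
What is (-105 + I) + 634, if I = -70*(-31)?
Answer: 2699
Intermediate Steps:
I = 2170
(-105 + I) + 634 = (-105 + 2170) + 634 = 2065 + 634 = 2699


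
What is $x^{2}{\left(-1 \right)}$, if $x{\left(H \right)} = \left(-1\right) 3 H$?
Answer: $9$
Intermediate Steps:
$x{\left(H \right)} = - 3 H$
$x^{2}{\left(-1 \right)} = \left(\left(-3\right) \left(-1\right)\right)^{2} = 3^{2} = 9$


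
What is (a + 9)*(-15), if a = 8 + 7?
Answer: -360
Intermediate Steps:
a = 15
(a + 9)*(-15) = (15 + 9)*(-15) = 24*(-15) = -360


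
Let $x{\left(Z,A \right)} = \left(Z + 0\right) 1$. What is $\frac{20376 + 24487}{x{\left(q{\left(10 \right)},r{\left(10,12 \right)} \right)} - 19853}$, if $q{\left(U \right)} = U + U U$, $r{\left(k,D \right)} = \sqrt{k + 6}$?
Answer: $- \frac{44863}{19743} \approx -2.2724$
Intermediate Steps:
$r{\left(k,D \right)} = \sqrt{6 + k}$
$q{\left(U \right)} = U + U^{2}$
$x{\left(Z,A \right)} = Z$ ($x{\left(Z,A \right)} = Z 1 = Z$)
$\frac{20376 + 24487}{x{\left(q{\left(10 \right)},r{\left(10,12 \right)} \right)} - 19853} = \frac{20376 + 24487}{10 \left(1 + 10\right) - 19853} = \frac{44863}{10 \cdot 11 - 19853} = \frac{44863}{110 - 19853} = \frac{44863}{-19743} = 44863 \left(- \frac{1}{19743}\right) = - \frac{44863}{19743}$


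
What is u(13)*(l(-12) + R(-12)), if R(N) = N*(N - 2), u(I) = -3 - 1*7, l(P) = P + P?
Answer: -1440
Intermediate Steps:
l(P) = 2*P
u(I) = -10 (u(I) = -3 - 7 = -10)
R(N) = N*(-2 + N)
u(13)*(l(-12) + R(-12)) = -10*(2*(-12) - 12*(-2 - 12)) = -10*(-24 - 12*(-14)) = -10*(-24 + 168) = -10*144 = -1440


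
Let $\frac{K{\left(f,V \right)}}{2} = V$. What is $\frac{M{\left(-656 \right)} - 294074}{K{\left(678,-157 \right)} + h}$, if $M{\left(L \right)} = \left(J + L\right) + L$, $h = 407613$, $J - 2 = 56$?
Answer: $- \frac{295328}{407299} \approx -0.72509$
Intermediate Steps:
$J = 58$ ($J = 2 + 56 = 58$)
$K{\left(f,V \right)} = 2 V$
$M{\left(L \right)} = 58 + 2 L$ ($M{\left(L \right)} = \left(58 + L\right) + L = 58 + 2 L$)
$\frac{M{\left(-656 \right)} - 294074}{K{\left(678,-157 \right)} + h} = \frac{\left(58 + 2 \left(-656\right)\right) - 294074}{2 \left(-157\right) + 407613} = \frac{\left(58 - 1312\right) - 294074}{-314 + 407613} = \frac{-1254 - 294074}{407299} = \left(-295328\right) \frac{1}{407299} = - \frac{295328}{407299}$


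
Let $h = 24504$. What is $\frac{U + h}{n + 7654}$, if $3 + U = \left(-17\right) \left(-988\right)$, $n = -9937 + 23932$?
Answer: $\frac{41297}{21649} \approx 1.9076$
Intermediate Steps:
$n = 13995$
$U = 16793$ ($U = -3 - -16796 = -3 + 16796 = 16793$)
$\frac{U + h}{n + 7654} = \frac{16793 + 24504}{13995 + 7654} = \frac{41297}{21649}$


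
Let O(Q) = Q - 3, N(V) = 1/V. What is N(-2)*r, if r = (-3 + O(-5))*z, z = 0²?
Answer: 0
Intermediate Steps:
z = 0
O(Q) = -3 + Q
r = 0 (r = (-3 + (-3 - 5))*0 = (-3 - 8)*0 = -11*0 = 0)
N(-2)*r = 0/(-2) = -½*0 = 0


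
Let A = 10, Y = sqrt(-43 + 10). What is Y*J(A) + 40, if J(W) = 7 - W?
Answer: 40 - 3*I*sqrt(33) ≈ 40.0 - 17.234*I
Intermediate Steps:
Y = I*sqrt(33) (Y = sqrt(-33) = I*sqrt(33) ≈ 5.7446*I)
Y*J(A) + 40 = (I*sqrt(33))*(7 - 1*10) + 40 = (I*sqrt(33))*(7 - 10) + 40 = (I*sqrt(33))*(-3) + 40 = -3*I*sqrt(33) + 40 = 40 - 3*I*sqrt(33)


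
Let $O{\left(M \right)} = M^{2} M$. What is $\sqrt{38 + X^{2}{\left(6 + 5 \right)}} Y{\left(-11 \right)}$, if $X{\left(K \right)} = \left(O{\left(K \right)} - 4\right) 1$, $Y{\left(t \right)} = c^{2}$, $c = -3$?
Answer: $27 \sqrt{195663} \approx 11943.0$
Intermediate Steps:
$O{\left(M \right)} = M^{3}$
$Y{\left(t \right)} = 9$ ($Y{\left(t \right)} = \left(-3\right)^{2} = 9$)
$X{\left(K \right)} = -4 + K^{3}$ ($X{\left(K \right)} = \left(K^{3} - 4\right) 1 = \left(-4 + K^{3}\right) 1 = -4 + K^{3}$)
$\sqrt{38 + X^{2}{\left(6 + 5 \right)}} Y{\left(-11 \right)} = \sqrt{38 + \left(-4 + \left(6 + 5\right)^{3}\right)^{2}} \cdot 9 = \sqrt{38 + \left(-4 + 11^{3}\right)^{2}} \cdot 9 = \sqrt{38 + \left(-4 + 1331\right)^{2}} \cdot 9 = \sqrt{38 + 1327^{2}} \cdot 9 = \sqrt{38 + 1760929} \cdot 9 = \sqrt{1760967} \cdot 9 = 3 \sqrt{195663} \cdot 9 = 27 \sqrt{195663}$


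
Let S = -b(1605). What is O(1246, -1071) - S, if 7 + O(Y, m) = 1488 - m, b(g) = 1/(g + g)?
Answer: 8191921/3210 ≈ 2552.0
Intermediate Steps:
b(g) = 1/(2*g)
O(Y, m) = 1481 - m (O(Y, m) = -7 + (1488 - m) = 1481 - m)
S = -1/3210 (S = -1/(2*1605) = -1*1/3210 = -1/3210 ≈ -0.00031153)
O(1246, -1071) - S = (1481 - 1*(-1071)) - 1*(-1/3210) = (1481 + 1071) + 1/3210 = 2552 + 1/3210 = 8191921/3210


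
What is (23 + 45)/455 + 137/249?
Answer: 79267/113295 ≈ 0.69965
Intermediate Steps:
(23 + 45)/455 + 137/249 = 68*(1/455) + 137*(1/249) = 68/455 + 137/249 = 79267/113295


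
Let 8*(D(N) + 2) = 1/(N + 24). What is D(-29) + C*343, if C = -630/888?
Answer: -363147/1480 ≈ -245.37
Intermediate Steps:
C = -105/148 (C = -630*1/888 = -105/148 ≈ -0.70946)
D(N) = -2 + 1/(8*(24 + N)) (D(N) = -2 + 1/(8*(N + 24)) = -2 + 1/(8*(24 + N)))
D(-29) + C*343 = (-383 - 16*(-29))/(8*(24 - 29)) - 105/148*343 = (⅛)*(-383 + 464)/(-5) - 36015/148 = (⅛)*(-⅕)*81 - 36015/148 = -81/40 - 36015/148 = -363147/1480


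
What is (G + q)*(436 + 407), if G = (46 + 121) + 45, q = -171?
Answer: 34563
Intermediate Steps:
G = 212 (G = 167 + 45 = 212)
(G + q)*(436 + 407) = (212 - 171)*(436 + 407) = 41*843 = 34563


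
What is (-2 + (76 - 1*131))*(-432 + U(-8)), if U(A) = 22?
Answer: 23370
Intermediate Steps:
(-2 + (76 - 1*131))*(-432 + U(-8)) = (-2 + (76 - 1*131))*(-432 + 22) = (-2 + (76 - 131))*(-410) = (-2 - 55)*(-410) = -57*(-410) = 23370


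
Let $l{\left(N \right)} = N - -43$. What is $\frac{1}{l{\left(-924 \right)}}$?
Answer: $- \frac{1}{881} \approx -0.0011351$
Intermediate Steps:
$l{\left(N \right)} = 43 + N$ ($l{\left(N \right)} = N + 43 = 43 + N$)
$\frac{1}{l{\left(-924 \right)}} = \frac{1}{43 - 924} = \frac{1}{-881} = - \frac{1}{881}$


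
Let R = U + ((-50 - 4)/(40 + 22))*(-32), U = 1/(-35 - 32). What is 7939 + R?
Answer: 16547160/2077 ≈ 7966.9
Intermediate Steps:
U = -1/67 (U = 1/(-67) = -1/67 ≈ -0.014925)
R = 57857/2077 (R = -1/67 + ((-50 - 4)/(40 + 22))*(-32) = -1/67 - 54/62*(-32) = -1/67 - 54*1/62*(-32) = -1/67 - 27/31*(-32) = -1/67 + 864/31 = 57857/2077 ≈ 27.856)
7939 + R = 7939 + 57857/2077 = 16547160/2077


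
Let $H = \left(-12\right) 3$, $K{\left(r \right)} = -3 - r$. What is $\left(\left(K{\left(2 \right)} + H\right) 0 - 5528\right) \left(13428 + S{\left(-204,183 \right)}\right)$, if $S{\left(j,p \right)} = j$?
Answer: $-73102272$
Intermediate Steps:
$H = -36$
$\left(\left(K{\left(2 \right)} + H\right) 0 - 5528\right) \left(13428 + S{\left(-204,183 \right)}\right) = \left(\left(\left(-3 - 2\right) - 36\right) 0 - 5528\right) \left(13428 - 204\right) = \left(\left(\left(-3 - 2\right) - 36\right) 0 - 5528\right) 13224 = \left(\left(-5 - 36\right) 0 - 5528\right) 13224 = \left(\left(-41\right) 0 - 5528\right) 13224 = \left(0 - 5528\right) 13224 = \left(-5528\right) 13224 = -73102272$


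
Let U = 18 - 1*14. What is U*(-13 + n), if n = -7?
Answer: -80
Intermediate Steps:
U = 4 (U = 18 - 14 = 4)
U*(-13 + n) = 4*(-13 - 7) = 4*(-20) = -80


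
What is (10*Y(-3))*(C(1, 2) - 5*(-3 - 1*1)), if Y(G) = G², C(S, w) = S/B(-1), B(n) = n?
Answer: 1710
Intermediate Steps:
C(S, w) = -S (C(S, w) = S/(-1) = -S)
(10*Y(-3))*(C(1, 2) - 5*(-3 - 1*1)) = (10*(-3)²)*(-1*1 - 5*(-3 - 1*1)) = (10*9)*(-1 - 5*(-3 - 1)) = 90*(-1 - 5*(-4)) = 90*(-1 + 20) = 90*19 = 1710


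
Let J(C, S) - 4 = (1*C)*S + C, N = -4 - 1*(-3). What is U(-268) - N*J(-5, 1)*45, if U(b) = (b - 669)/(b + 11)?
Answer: -68453/257 ≈ -266.35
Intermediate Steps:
N = -1 (N = -4 + 3 = -1)
J(C, S) = 4 + C + C*S (J(C, S) = 4 + ((1*C)*S + C) = 4 + (C*S + C) = 4 + (C + C*S) = 4 + C + C*S)
U(b) = (-669 + b)/(11 + b)
U(-268) - N*J(-5, 1)*45 = (-669 - 268)/(11 - 268) - (-(4 - 5 - 5*1))*45 = -937/(-257) - (-(4 - 5 - 5))*45 = -1/257*(-937) - (-1*(-6))*45 = 937/257 - 6*45 = 937/257 - 1*270 = 937/257 - 270 = -68453/257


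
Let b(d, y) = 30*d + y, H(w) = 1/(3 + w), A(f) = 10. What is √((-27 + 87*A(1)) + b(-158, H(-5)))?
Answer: I*√15590/2 ≈ 62.43*I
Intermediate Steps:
b(d, y) = y + 30*d
√((-27 + 87*A(1)) + b(-158, H(-5))) = √((-27 + 87*10) + (1/(3 - 5) + 30*(-158))) = √((-27 + 870) + (1/(-2) - 4740)) = √(843 + (-½ - 4740)) = √(843 - 9481/2) = √(-7795/2) = I*√15590/2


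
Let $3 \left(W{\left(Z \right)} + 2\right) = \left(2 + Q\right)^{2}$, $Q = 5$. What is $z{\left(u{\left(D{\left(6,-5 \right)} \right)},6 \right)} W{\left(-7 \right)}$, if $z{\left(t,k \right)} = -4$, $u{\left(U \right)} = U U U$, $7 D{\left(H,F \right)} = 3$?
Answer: $- \frac{172}{3} \approx -57.333$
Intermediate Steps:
$D{\left(H,F \right)} = \frac{3}{7}$ ($D{\left(H,F \right)} = \frac{1}{7} \cdot 3 = \frac{3}{7}$)
$u{\left(U \right)} = U^{3}$ ($u{\left(U \right)} = U^{2} U = U^{3}$)
$W{\left(Z \right)} = \frac{43}{3}$ ($W{\left(Z \right)} = -2 + \frac{\left(2 + 5\right)^{2}}{3} = -2 + \frac{7^{2}}{3} = -2 + \frac{1}{3} \cdot 49 = -2 + \frac{49}{3} = \frac{43}{3}$)
$z{\left(u{\left(D{\left(6,-5 \right)} \right)},6 \right)} W{\left(-7 \right)} = \left(-4\right) \frac{43}{3} = - \frac{172}{3}$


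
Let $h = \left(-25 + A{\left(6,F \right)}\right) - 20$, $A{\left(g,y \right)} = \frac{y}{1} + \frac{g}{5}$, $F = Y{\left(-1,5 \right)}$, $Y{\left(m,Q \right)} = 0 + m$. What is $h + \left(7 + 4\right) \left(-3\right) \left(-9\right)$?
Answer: $\frac{1261}{5} \approx 252.2$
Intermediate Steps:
$Y{\left(m,Q \right)} = m$
$F = -1$
$A{\left(g,y \right)} = y + \frac{g}{5}$ ($A{\left(g,y \right)} = y 1 + g \frac{1}{5} = y + \frac{g}{5}$)
$h = - \frac{224}{5}$ ($h = \left(-25 + \left(-1 + \frac{1}{5} \cdot 6\right)\right) - 20 = \left(-25 + \left(-1 + \frac{6}{5}\right)\right) - 20 = \left(-25 + \frac{1}{5}\right) - 20 = - \frac{124}{5} - 20 = - \frac{224}{5} \approx -44.8$)
$h + \left(7 + 4\right) \left(-3\right) \left(-9\right) = - \frac{224}{5} + \left(7 + 4\right) \left(-3\right) \left(-9\right) = - \frac{224}{5} + 11 \left(-3\right) \left(-9\right) = - \frac{224}{5} - -297 = - \frac{224}{5} + 297 = \frac{1261}{5}$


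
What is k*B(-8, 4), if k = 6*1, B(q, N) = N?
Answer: 24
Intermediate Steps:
k = 6
k*B(-8, 4) = 6*4 = 24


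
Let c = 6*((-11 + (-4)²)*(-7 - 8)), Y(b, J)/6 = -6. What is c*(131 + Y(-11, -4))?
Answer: -42750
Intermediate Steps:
Y(b, J) = -36 (Y(b, J) = 6*(-6) = -36)
c = -450 (c = 6*((-11 + 16)*(-15)) = 6*(5*(-15)) = 6*(-75) = -450)
c*(131 + Y(-11, -4)) = -450*(131 - 36) = -450*95 = -42750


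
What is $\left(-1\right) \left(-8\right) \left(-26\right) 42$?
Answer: $-8736$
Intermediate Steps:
$\left(-1\right) \left(-8\right) \left(-26\right) 42 = 8 \left(-26\right) 42 = \left(-208\right) 42 = -8736$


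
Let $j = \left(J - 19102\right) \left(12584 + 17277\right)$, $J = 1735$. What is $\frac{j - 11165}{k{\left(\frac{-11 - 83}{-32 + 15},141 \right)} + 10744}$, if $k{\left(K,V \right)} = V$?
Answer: $- \frac{74086736}{1555} \approx -47644.0$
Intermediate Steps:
$j = -518595987$ ($j = \left(1735 - 19102\right) \left(12584 + 17277\right) = \left(-17367\right) 29861 = -518595987$)
$\frac{j - 11165}{k{\left(\frac{-11 - 83}{-32 + 15},141 \right)} + 10744} = \frac{-518595987 - 11165}{141 + 10744} = - \frac{518607152}{10885} = \left(-518607152\right) \frac{1}{10885} = - \frac{74086736}{1555}$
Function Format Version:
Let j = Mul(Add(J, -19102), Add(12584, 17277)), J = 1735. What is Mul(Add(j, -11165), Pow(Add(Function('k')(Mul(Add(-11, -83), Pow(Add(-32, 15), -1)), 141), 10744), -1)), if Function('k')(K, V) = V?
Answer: Rational(-74086736, 1555) ≈ -47644.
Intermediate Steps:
j = -518595987 (j = Mul(Add(1735, -19102), Add(12584, 17277)) = Mul(-17367, 29861) = -518595987)
Mul(Add(j, -11165), Pow(Add(Function('k')(Mul(Add(-11, -83), Pow(Add(-32, 15), -1)), 141), 10744), -1)) = Mul(Add(-518595987, -11165), Pow(Add(141, 10744), -1)) = Mul(-518607152, Pow(10885, -1)) = Mul(-518607152, Rational(1, 10885)) = Rational(-74086736, 1555)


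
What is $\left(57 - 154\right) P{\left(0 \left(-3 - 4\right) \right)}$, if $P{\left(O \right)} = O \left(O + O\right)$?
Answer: $0$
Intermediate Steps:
$P{\left(O \right)} = 2 O^{2}$ ($P{\left(O \right)} = O 2 O = 2 O^{2}$)
$\left(57 - 154\right) P{\left(0 \left(-3 - 4\right) \right)} = \left(57 - 154\right) 2 \left(0 \left(-3 - 4\right)\right)^{2} = - 97 \cdot 2 \left(0 \left(-7\right)\right)^{2} = - 97 \cdot 2 \cdot 0^{2} = - 97 \cdot 2 \cdot 0 = \left(-97\right) 0 = 0$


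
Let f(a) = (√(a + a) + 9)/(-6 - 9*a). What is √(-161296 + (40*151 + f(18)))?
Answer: I*√121720774/28 ≈ 394.03*I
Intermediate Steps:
f(a) = (9 + √2*√a)/(-6 - 9*a) (f(a) = (√(2*a) + 9)/(-6 - 9*a) = (√2*√a + 9)/(-6 - 9*a) = (9 + √2*√a)/(-6 - 9*a))
√(-161296 + (40*151 + f(18))) = √(-161296 + (40*151 + (-9 - √2*√18)/(3*(2 + 3*18)))) = √(-161296 + (6040 + (-9 - √2*3*√2)/(3*(2 + 54)))) = √(-161296 + (6040 + (⅓)*(-9 - 6)/56)) = √(-161296 + (6040 + (⅓)*(1/56)*(-15))) = √(-161296 + (6040 - 5/56)) = √(-161296 + 338235/56) = √(-8694341/56) = I*√121720774/28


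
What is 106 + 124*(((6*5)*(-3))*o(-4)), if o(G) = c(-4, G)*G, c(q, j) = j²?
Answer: 714346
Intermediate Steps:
o(G) = G³ (o(G) = G²*G = G³)
106 + 124*(((6*5)*(-3))*o(-4)) = 106 + 124*(((6*5)*(-3))*(-4)³) = 106 + 124*((30*(-3))*(-64)) = 106 + 124*(-90*(-64)) = 106 + 124*5760 = 106 + 714240 = 714346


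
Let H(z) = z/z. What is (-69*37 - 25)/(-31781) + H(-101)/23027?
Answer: 59395387/731821087 ≈ 0.081161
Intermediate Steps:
H(z) = 1
(-69*37 - 25)/(-31781) + H(-101)/23027 = (-69*37 - 25)/(-31781) + 1/23027 = (-2553 - 25)*(-1/31781) + 1*(1/23027) = -2578*(-1/31781) + 1/23027 = 2578/31781 + 1/23027 = 59395387/731821087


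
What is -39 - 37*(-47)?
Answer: 1700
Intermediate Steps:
-39 - 37*(-47) = -39 + 1739 = 1700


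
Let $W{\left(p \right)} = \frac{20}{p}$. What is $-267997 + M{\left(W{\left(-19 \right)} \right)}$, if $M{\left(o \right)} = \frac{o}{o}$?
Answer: $-267996$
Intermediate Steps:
$M{\left(o \right)} = 1$
$-267997 + M{\left(W{\left(-19 \right)} \right)} = -267997 + 1 = -267996$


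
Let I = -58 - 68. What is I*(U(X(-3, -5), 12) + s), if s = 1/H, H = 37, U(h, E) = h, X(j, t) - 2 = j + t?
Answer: 27846/37 ≈ 752.59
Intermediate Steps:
X(j, t) = 2 + j + t (X(j, t) = 2 + (j + t) = 2 + j + t)
I = -126
s = 1/37 ≈ 0.027027
I*(U(X(-3, -5), 12) + s) = -126*((2 - 3 - 5) + 1/37) = -126*(-6 + 1/37) = -126*(-221/37) = 27846/37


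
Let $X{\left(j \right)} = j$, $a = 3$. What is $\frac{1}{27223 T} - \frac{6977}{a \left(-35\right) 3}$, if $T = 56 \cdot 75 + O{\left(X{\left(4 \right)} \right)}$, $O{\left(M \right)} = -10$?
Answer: $\frac{22737917423}{1026579330} \approx 22.149$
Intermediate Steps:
$T = 4190$ ($T = 56 \cdot 75 - 10 = 4200 - 10 = 4190$)
$\frac{1}{27223 T} - \frac{6977}{a \left(-35\right) 3} = \frac{1}{27223 \cdot 4190} - \frac{6977}{3 \left(-35\right) 3} = \frac{1}{27223} \cdot \frac{1}{4190} - \frac{6977}{\left(-105\right) 3} = \frac{1}{114064370} - \frac{6977}{-315} = \frac{1}{114064370} - - \frac{6977}{315} = \frac{1}{114064370} + \frac{6977}{315} = \frac{22737917423}{1026579330}$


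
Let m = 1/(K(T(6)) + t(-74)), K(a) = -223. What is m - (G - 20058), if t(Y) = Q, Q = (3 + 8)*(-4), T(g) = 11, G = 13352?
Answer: 1790501/267 ≈ 6706.0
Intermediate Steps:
Q = -44 (Q = 11*(-4) = -44)
t(Y) = -44
m = -1/267 (m = 1/(-223 - 44) = 1/(-267) = -1/267 ≈ -0.0037453)
m - (G - 20058) = -1/267 - (13352 - 20058) = -1/267 - 1*(-6706) = -1/267 + 6706 = 1790501/267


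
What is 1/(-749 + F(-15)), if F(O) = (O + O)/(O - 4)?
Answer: -19/14201 ≈ -0.0013379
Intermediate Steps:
F(O) = 2*O/(-4 + O) (F(O) = (2*O)/(-4 + O) = 2*O/(-4 + O))
1/(-749 + F(-15)) = 1/(-749 + 2*(-15)/(-4 - 15)) = 1/(-749 + 2*(-15)/(-19)) = 1/(-749 + 2*(-15)*(-1/19)) = 1/(-749 + 30/19) = 1/(-14201/19) = -19/14201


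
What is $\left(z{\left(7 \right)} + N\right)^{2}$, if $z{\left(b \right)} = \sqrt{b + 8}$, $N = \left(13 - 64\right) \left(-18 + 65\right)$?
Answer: $\left(2397 - \sqrt{15}\right)^{2} \approx 5.7271 \cdot 10^{6}$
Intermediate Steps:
$N = -2397$ ($N = \left(-51\right) 47 = -2397$)
$z{\left(b \right)} = \sqrt{8 + b}$
$\left(z{\left(7 \right)} + N\right)^{2} = \left(\sqrt{8 + 7} - 2397\right)^{2} = \left(\sqrt{15} - 2397\right)^{2} = \left(-2397 + \sqrt{15}\right)^{2}$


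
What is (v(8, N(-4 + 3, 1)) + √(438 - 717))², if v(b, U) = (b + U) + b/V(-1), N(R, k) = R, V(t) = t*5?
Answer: -6246/25 + 162*I*√31/5 ≈ -249.84 + 180.4*I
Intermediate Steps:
V(t) = 5*t
v(b, U) = U + 4*b/5 (v(b, U) = (b + U) + b/((5*(-1))) = (U + b) + b/(-5) = (U + b) + b*(-⅕) = (U + b) - b/5 = U + 4*b/5)
(v(8, N(-4 + 3, 1)) + √(438 - 717))² = (((-4 + 3) + (⅘)*8) + √(438 - 717))² = ((-1 + 32/5) + √(-279))² = (27/5 + 3*I*√31)²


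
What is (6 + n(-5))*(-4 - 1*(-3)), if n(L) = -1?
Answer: -5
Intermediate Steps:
(6 + n(-5))*(-4 - 1*(-3)) = (6 - 1)*(-4 - 1*(-3)) = 5*(-4 + 3) = 5*(-1) = -5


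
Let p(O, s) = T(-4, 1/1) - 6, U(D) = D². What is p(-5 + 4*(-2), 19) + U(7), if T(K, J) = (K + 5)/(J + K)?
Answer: 128/3 ≈ 42.667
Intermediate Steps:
T(K, J) = (5 + K)/(J + K)
p(O, s) = -19/3 (p(O, s) = (5 - 4)/(1/1 - 4) - 6 = 1/(1*1 - 4) - 6 = 1/(1 - 4) - 6 = 1/(-3) - 6 = -⅓*1 - 6 = -⅓ - 6 = -19/3)
p(-5 + 4*(-2), 19) + U(7) = -19/3 + 7² = -19/3 + 49 = 128/3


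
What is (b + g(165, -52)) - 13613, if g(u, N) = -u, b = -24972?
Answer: -38750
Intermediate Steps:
(b + g(165, -52)) - 13613 = (-24972 - 1*165) - 13613 = (-24972 - 165) - 13613 = -25137 - 13613 = -38750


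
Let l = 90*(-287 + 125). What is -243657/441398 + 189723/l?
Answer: -14549311969/1072597140 ≈ -13.565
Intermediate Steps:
l = -14580 (l = 90*(-162) = -14580)
-243657/441398 + 189723/l = -243657/441398 + 189723/(-14580) = -243657*1/441398 + 189723*(-1/14580) = -243657/441398 - 63241/4860 = -14549311969/1072597140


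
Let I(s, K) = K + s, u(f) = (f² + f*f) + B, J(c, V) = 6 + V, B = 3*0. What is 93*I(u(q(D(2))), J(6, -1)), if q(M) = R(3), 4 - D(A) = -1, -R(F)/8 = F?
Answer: 107601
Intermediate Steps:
B = 0
R(F) = -8*F
D(A) = 5 (D(A) = 4 - 1*(-1) = 4 + 1 = 5)
q(M) = -24 (q(M) = -8*3 = -24)
u(f) = 2*f² (u(f) = (f² + f*f) + 0 = (f² + f²) + 0 = 2*f² + 0 = 2*f²)
93*I(u(q(D(2))), J(6, -1)) = 93*((6 - 1) + 2*(-24)²) = 93*(5 + 2*576) = 93*(5 + 1152) = 93*1157 = 107601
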